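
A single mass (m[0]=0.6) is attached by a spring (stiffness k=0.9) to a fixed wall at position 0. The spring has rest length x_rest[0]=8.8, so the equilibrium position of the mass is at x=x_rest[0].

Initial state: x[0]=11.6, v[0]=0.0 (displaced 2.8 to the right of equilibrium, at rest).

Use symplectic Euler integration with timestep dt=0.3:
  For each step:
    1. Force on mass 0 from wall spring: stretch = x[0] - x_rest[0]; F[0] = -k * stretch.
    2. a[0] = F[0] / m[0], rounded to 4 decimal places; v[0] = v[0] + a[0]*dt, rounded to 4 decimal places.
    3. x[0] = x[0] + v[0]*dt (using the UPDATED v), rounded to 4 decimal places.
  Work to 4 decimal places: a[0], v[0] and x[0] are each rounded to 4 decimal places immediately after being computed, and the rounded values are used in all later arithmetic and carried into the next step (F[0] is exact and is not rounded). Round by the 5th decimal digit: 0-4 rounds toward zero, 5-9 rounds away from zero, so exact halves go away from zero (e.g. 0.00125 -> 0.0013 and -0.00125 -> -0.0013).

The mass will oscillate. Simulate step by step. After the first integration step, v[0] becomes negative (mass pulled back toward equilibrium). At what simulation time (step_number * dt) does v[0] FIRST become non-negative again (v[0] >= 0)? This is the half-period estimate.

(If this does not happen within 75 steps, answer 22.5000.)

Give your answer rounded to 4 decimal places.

Answer: 2.7000

Derivation:
Step 0: x=[11.6000] v=[0.0000]
Step 1: x=[11.2220] v=[-1.2600]
Step 2: x=[10.5170] v=[-2.3499]
Step 3: x=[9.5802] v=[-3.1226]
Step 4: x=[8.5381] v=[-3.4737]
Step 5: x=[7.5314] v=[-3.3558]
Step 6: x=[6.6959] v=[-2.7849]
Step 7: x=[6.1445] v=[-1.8380]
Step 8: x=[5.9516] v=[-0.6430]
Step 9: x=[6.1432] v=[0.6388]
First v>=0 after going negative at step 9, time=2.7000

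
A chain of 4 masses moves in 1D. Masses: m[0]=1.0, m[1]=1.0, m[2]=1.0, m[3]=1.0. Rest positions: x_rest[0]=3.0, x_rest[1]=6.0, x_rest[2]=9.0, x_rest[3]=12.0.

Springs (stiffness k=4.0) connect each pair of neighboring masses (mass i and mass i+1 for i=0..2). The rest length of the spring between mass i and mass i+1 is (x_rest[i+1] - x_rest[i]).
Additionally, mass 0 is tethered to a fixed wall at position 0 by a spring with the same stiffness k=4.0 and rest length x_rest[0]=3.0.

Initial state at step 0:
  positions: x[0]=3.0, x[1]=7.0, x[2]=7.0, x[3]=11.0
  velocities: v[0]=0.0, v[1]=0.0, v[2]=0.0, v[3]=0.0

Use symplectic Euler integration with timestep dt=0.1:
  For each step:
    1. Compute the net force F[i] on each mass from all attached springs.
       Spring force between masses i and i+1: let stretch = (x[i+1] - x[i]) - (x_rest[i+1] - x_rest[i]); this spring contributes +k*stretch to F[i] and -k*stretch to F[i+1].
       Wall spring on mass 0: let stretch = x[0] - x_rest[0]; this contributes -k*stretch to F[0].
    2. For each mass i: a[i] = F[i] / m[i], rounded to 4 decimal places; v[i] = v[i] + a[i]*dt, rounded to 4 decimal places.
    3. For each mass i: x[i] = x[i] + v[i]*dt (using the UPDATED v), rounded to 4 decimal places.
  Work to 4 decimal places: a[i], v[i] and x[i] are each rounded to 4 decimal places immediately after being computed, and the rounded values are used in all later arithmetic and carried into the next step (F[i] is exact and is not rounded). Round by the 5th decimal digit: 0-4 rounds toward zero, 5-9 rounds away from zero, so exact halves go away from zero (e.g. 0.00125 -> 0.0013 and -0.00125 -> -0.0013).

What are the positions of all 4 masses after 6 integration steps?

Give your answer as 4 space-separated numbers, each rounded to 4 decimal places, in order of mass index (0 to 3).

Answer: 3.2919 4.8717 9.1237 10.6303

Derivation:
Step 0: x=[3.0000 7.0000 7.0000 11.0000] v=[0.0000 0.0000 0.0000 0.0000]
Step 1: x=[3.0400 6.8400 7.1600 10.9600] v=[0.4000 -1.6000 1.6000 -0.4000]
Step 2: x=[3.1104 6.5408 7.4592 10.8880] v=[0.7040 -2.9920 2.9920 -0.7200]
Step 3: x=[3.1936 6.1411 7.8588 10.7989] v=[0.8320 -3.9968 3.9962 -0.8915]
Step 4: x=[3.2670 5.6922 8.3073 10.7122] v=[0.7336 -4.4887 4.4852 -0.8675]
Step 5: x=[3.3067 5.2509 8.7474 10.6493] v=[0.3969 -4.4127 4.4011 -0.6295]
Step 6: x=[3.2919 4.8717 9.1237 10.6303] v=[-0.1481 -3.7918 3.7633 -0.1903]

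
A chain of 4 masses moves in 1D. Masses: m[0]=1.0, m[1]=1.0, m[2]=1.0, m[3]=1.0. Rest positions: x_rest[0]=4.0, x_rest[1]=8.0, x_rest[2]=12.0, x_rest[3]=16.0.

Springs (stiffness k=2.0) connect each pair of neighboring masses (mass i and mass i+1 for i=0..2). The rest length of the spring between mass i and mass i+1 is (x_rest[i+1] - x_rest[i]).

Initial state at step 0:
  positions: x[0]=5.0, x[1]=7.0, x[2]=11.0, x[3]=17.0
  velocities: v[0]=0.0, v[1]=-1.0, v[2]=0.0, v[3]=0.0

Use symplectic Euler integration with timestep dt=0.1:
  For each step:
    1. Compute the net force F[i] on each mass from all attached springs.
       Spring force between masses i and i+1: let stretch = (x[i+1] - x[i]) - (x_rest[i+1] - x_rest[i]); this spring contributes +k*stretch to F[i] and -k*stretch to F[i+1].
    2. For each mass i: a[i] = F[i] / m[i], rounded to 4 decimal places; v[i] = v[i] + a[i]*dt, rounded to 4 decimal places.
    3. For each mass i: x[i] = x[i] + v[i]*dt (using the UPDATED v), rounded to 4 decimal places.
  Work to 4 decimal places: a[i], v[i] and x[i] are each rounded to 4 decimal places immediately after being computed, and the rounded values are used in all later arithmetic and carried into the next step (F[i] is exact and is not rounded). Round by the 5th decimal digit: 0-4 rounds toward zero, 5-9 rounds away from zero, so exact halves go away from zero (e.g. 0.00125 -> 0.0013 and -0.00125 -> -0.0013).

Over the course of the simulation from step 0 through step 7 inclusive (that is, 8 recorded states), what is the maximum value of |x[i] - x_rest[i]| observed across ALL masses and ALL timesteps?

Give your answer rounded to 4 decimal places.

Step 0: x=[5.0000 7.0000 11.0000 17.0000] v=[0.0000 -1.0000 0.0000 0.0000]
Step 1: x=[4.9600 6.9400 11.0400 16.9600] v=[-0.4000 -0.6000 0.4000 -0.4000]
Step 2: x=[4.8796 6.9224 11.1164 16.8816] v=[-0.8040 -0.1760 0.7640 -0.7840]
Step 3: x=[4.7601 6.9478 11.2242 16.7679] v=[-1.1954 0.2542 1.0782 -1.1370]
Step 4: x=[4.6043 7.0150 11.3574 16.6233] v=[-1.5579 0.6719 1.3317 -1.4457]
Step 5: x=[4.4167 7.1208 11.5090 16.4534] v=[-1.8758 1.0582 1.5164 -1.6989]
Step 6: x=[4.2032 7.2603 11.6718 16.2646] v=[-2.1350 1.3950 1.6276 -1.8878]
Step 7: x=[3.9708 7.4269 11.8382 16.0640] v=[-2.3236 1.6659 1.6639 -2.0064]
Max displacement = 1.0776

Answer: 1.0776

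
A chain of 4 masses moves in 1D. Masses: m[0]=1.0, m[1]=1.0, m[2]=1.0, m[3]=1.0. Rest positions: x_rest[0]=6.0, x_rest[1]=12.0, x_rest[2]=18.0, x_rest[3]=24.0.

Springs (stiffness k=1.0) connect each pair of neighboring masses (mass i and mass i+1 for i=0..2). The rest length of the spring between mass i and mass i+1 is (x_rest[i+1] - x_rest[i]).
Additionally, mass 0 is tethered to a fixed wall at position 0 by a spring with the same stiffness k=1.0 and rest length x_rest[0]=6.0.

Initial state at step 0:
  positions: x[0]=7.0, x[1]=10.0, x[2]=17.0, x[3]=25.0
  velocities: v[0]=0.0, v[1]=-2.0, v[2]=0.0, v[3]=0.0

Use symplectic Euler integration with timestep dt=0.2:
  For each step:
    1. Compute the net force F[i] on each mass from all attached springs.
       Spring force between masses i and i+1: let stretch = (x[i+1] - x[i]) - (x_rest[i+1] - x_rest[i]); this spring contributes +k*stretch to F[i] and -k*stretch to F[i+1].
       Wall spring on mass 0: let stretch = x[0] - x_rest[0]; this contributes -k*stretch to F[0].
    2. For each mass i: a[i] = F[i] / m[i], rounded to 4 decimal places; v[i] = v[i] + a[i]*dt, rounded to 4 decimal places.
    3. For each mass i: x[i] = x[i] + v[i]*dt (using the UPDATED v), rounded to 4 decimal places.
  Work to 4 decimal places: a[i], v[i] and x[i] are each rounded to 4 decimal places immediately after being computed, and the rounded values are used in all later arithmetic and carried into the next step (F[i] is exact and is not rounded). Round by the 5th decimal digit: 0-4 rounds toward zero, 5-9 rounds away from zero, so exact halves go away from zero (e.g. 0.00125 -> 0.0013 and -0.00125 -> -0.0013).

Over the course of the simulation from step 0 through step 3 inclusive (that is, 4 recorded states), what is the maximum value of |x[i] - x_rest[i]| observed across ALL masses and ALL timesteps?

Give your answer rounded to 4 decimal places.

Answer: 2.3056

Derivation:
Step 0: x=[7.0000 10.0000 17.0000 25.0000] v=[0.0000 -2.0000 0.0000 0.0000]
Step 1: x=[6.8400 9.7600 17.0400 24.9200] v=[-0.8000 -1.2000 0.2000 -0.4000]
Step 2: x=[6.5232 9.6944 17.1040 24.7648] v=[-1.5840 -0.3280 0.3200 -0.7760]
Step 3: x=[6.0723 9.7983 17.1780 24.5432] v=[-2.2544 0.5197 0.3702 -1.1082]
Max displacement = 2.3056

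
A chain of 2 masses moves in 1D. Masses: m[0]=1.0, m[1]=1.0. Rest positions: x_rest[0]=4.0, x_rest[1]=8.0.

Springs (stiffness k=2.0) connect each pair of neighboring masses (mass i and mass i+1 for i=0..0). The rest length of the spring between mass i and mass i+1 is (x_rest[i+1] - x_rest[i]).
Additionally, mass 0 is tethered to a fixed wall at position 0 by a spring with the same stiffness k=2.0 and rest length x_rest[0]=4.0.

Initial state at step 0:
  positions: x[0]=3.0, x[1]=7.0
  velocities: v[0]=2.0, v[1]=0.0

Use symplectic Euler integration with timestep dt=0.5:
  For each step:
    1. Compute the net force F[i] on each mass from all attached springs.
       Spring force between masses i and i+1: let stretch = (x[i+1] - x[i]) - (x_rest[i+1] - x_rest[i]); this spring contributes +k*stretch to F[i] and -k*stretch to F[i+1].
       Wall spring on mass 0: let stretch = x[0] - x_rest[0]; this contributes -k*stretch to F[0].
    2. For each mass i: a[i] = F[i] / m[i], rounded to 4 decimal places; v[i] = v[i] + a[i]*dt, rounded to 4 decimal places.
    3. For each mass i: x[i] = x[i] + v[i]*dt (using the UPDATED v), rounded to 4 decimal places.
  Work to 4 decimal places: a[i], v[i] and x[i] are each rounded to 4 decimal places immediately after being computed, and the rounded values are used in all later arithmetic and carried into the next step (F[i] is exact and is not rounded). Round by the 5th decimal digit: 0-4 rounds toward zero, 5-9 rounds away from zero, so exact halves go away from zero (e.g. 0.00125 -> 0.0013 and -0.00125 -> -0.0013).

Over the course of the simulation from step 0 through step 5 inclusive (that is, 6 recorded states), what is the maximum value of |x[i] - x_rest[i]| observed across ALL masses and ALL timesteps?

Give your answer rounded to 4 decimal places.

Answer: 2.1250

Derivation:
Step 0: x=[3.0000 7.0000] v=[2.0000 0.0000]
Step 1: x=[4.5000 7.0000] v=[3.0000 0.0000]
Step 2: x=[5.0000 7.7500] v=[1.0000 1.5000]
Step 3: x=[4.3750 9.1250] v=[-1.2500 2.7500]
Step 4: x=[3.9375 10.1250] v=[-0.8750 2.0000]
Step 5: x=[4.6250 10.0313] v=[1.3750 -0.1875]
Max displacement = 2.1250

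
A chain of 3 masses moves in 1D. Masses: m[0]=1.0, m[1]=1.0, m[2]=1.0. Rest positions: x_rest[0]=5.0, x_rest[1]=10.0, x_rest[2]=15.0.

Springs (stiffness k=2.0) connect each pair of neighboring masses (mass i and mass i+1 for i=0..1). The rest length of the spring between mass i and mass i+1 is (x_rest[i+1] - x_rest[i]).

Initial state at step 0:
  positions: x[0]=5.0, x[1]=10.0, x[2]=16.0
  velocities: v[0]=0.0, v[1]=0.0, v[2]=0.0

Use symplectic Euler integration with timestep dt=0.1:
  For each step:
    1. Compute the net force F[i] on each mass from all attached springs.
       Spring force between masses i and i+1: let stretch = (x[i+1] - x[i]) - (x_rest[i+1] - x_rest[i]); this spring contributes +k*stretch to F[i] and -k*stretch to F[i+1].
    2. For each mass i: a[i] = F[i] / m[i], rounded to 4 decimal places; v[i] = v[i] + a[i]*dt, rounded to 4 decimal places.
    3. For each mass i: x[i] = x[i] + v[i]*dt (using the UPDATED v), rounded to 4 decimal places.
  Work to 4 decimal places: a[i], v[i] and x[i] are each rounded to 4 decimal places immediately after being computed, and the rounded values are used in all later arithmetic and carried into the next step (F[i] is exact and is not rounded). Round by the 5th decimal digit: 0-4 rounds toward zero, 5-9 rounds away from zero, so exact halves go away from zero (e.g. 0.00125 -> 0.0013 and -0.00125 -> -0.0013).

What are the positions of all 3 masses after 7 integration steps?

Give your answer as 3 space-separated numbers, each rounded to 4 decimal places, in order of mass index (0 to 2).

Step 0: x=[5.0000 10.0000 16.0000] v=[0.0000 0.0000 0.0000]
Step 1: x=[5.0000 10.0200 15.9800] v=[0.0000 0.2000 -0.2000]
Step 2: x=[5.0004 10.0588 15.9408] v=[0.0040 0.3880 -0.3920]
Step 3: x=[5.0020 10.1141 15.8840] v=[0.0157 0.5527 -0.5684]
Step 4: x=[5.0058 10.1825 15.8118] v=[0.0381 0.6843 -0.7224]
Step 5: x=[5.0131 10.2600 15.7270] v=[0.0734 0.7748 -0.8483]
Step 6: x=[5.0254 10.3419 15.6328] v=[0.1228 0.8188 -0.9417]
Step 7: x=[5.0440 10.4233 15.5328] v=[0.1861 0.8137 -0.9999]

Answer: 5.0440 10.4233 15.5328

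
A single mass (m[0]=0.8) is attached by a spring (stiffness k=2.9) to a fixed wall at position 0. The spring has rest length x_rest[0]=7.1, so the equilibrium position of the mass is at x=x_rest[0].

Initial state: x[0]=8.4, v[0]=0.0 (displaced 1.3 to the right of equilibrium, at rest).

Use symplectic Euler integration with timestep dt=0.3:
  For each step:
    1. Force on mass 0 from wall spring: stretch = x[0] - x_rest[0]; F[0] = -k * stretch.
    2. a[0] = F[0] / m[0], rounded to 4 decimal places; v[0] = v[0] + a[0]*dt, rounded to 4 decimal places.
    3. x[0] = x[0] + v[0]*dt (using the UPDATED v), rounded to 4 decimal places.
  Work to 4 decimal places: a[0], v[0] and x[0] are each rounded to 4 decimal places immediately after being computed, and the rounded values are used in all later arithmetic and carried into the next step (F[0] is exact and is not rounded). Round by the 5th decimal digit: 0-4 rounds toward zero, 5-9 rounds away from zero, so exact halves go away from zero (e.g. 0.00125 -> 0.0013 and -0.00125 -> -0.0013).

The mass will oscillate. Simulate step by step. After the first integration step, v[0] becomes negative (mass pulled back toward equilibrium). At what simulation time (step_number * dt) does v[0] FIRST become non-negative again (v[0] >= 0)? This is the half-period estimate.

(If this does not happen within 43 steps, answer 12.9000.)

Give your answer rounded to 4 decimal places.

Step 0: x=[8.4000] v=[0.0000]
Step 1: x=[7.9759] v=[-1.4138]
Step 2: x=[7.2660] v=[-2.3663]
Step 3: x=[6.5020] v=[-2.5468]
Step 4: x=[5.9331] v=[-1.8965]
Step 5: x=[5.7449] v=[-0.6275]
Step 6: x=[5.9988] v=[0.8462]
First v>=0 after going negative at step 6, time=1.8000

Answer: 1.8000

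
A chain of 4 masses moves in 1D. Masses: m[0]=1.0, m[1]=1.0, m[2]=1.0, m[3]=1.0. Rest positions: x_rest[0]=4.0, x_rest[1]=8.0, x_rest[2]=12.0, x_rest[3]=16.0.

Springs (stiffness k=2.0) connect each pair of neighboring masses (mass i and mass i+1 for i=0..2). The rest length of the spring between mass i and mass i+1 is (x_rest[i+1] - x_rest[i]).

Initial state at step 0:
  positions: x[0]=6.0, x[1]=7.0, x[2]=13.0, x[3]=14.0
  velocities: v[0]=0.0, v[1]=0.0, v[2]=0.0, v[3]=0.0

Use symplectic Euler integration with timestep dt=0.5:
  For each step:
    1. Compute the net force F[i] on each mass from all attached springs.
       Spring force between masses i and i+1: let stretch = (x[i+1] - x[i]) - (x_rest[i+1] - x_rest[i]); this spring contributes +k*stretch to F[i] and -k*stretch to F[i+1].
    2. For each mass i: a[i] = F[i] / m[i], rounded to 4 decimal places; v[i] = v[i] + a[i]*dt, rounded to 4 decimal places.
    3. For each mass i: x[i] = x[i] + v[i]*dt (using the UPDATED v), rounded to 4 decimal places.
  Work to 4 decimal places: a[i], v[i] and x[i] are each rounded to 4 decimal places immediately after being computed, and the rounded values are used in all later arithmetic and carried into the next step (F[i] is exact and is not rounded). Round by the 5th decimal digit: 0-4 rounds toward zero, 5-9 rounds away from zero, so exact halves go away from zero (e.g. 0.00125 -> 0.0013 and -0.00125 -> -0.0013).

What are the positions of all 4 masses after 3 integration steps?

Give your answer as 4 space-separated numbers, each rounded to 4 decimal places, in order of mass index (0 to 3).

Answer: 3.7500 7.2500 12.7500 16.2500

Derivation:
Step 0: x=[6.0000 7.0000 13.0000 14.0000] v=[0.0000 0.0000 0.0000 0.0000]
Step 1: x=[4.5000 9.5000 10.5000 15.5000] v=[-3.0000 5.0000 -5.0000 3.0000]
Step 2: x=[3.5000 10.0000 10.0000 16.5000] v=[-2.0000 1.0000 -1.0000 2.0000]
Step 3: x=[3.7500 7.2500 12.7500 16.2500] v=[0.5000 -5.5000 5.5000 -0.5000]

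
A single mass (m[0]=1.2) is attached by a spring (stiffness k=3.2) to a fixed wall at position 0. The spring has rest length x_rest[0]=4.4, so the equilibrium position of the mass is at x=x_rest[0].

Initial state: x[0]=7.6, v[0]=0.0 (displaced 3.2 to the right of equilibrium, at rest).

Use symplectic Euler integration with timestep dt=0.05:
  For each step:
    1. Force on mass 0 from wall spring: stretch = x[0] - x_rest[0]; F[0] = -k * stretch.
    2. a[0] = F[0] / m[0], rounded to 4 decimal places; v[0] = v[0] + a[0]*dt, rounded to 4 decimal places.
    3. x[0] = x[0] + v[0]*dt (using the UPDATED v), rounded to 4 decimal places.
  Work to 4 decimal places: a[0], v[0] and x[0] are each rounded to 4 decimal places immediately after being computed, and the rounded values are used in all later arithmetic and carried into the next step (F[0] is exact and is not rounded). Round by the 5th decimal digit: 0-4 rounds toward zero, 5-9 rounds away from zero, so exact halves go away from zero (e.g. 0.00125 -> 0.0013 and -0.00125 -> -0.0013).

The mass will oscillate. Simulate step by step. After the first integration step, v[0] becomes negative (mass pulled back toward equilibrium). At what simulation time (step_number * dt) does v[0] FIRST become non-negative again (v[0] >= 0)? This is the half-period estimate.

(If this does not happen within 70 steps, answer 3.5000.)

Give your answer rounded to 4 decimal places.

Step 0: x=[7.6000] v=[0.0000]
Step 1: x=[7.5787] v=[-0.4267]
Step 2: x=[7.5362] v=[-0.8505]
Step 3: x=[7.4728] v=[-1.2687]
Step 4: x=[7.3889] v=[-1.6784]
Step 5: x=[7.2851] v=[-2.0769]
Step 6: x=[7.1620] v=[-2.4616]
Step 7: x=[7.0205] v=[-2.8299]
Step 8: x=[6.8615] v=[-3.1793]
Step 9: x=[6.6861] v=[-3.5075]
Step 10: x=[6.4955] v=[-3.8123]
Step 11: x=[6.2909] v=[-4.0917]
Step 12: x=[6.0737] v=[-4.3438]
Step 13: x=[5.8454] v=[-4.5670]
Step 14: x=[5.6074] v=[-4.7597]
Step 15: x=[5.3614] v=[-4.9207]
Step 16: x=[5.1090] v=[-5.0489]
Step 17: x=[4.8518] v=[-5.1434]
Step 18: x=[4.5916] v=[-5.2036]
Step 19: x=[4.3301] v=[-5.2291]
Step 20: x=[4.0691] v=[-5.2198]
Step 21: x=[3.8103] v=[-5.1757]
Step 22: x=[3.5554] v=[-5.0971]
Step 23: x=[3.3062] v=[-4.9845]
Step 24: x=[3.0643] v=[-4.8387]
Step 25: x=[2.8313] v=[-4.6606]
Step 26: x=[2.6087] v=[-4.4514]
Step 27: x=[2.3981] v=[-4.2126]
Step 28: x=[2.2008] v=[-3.9457]
Step 29: x=[2.0182] v=[-3.6525]
Step 30: x=[1.8515] v=[-3.3349]
Step 31: x=[1.7017] v=[-2.9951]
Step 32: x=[1.5699] v=[-2.6353]
Step 33: x=[1.4570] v=[-2.2580]
Step 34: x=[1.3637] v=[-1.8656]
Step 35: x=[1.2907] v=[-1.4608]
Step 36: x=[1.2384] v=[-1.0462]
Step 37: x=[1.2072] v=[-0.6247]
Step 38: x=[1.1973] v=[-0.1990]
Step 39: x=[1.2087] v=[0.2280]
First v>=0 after going negative at step 39, time=1.9500

Answer: 1.9500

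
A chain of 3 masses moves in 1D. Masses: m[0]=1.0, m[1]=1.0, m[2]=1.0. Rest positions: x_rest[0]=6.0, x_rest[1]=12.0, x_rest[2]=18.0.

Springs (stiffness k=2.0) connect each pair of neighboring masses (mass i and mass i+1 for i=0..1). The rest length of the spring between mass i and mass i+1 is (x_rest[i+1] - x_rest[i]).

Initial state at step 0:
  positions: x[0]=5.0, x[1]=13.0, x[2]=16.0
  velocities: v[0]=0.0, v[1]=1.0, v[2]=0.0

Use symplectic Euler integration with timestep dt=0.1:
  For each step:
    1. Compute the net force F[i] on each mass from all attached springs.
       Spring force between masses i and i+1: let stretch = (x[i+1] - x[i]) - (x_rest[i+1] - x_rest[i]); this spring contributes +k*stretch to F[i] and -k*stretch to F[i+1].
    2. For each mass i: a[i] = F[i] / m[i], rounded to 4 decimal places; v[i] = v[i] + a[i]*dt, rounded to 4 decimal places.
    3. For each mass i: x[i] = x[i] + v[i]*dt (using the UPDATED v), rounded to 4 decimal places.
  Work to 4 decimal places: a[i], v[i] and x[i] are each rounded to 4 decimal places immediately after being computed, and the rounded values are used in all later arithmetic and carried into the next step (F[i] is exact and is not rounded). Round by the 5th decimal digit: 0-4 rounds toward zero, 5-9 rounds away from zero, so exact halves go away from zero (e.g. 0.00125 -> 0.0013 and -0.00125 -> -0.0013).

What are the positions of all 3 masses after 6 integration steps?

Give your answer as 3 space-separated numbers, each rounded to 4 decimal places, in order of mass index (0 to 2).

Step 0: x=[5.0000 13.0000 16.0000] v=[0.0000 1.0000 0.0000]
Step 1: x=[5.0400 13.0000 16.0600] v=[0.4000 0.0000 0.6000]
Step 2: x=[5.1192 12.9020 16.1788] v=[0.7920 -0.9800 1.1880]
Step 3: x=[5.2341 12.7139 16.3521] v=[1.1486 -1.8812 1.7326]
Step 4: x=[5.3786 12.4490 16.5726] v=[1.4446 -2.6495 2.2050]
Step 5: x=[5.5445 12.1251 16.8306] v=[1.6587 -3.2389 2.5803]
Step 6: x=[5.7220 11.7637 17.1145] v=[1.7748 -3.6139 2.8392]

Answer: 5.7220 11.7637 17.1145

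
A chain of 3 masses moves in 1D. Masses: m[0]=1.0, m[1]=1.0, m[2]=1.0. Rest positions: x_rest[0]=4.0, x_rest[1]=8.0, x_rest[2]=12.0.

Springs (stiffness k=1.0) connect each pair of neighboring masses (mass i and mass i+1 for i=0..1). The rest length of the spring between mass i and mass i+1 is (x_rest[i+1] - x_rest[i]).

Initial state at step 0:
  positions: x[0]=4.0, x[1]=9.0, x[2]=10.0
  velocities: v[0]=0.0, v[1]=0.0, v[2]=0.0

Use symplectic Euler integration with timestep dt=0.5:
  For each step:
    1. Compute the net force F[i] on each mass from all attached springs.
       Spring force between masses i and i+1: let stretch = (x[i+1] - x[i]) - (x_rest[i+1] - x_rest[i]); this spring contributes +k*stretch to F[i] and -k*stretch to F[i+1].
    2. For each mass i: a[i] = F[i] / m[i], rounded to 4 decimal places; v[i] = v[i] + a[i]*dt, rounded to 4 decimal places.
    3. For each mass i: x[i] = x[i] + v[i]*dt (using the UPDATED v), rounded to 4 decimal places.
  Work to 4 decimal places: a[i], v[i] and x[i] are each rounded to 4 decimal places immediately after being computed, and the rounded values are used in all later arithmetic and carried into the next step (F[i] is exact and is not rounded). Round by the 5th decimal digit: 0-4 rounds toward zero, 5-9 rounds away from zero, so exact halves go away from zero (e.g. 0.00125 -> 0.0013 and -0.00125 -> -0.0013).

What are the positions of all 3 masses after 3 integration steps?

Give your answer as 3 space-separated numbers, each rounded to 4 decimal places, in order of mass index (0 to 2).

Step 0: x=[4.0000 9.0000 10.0000] v=[0.0000 0.0000 0.0000]
Step 1: x=[4.2500 8.0000 10.7500] v=[0.5000 -2.0000 1.5000]
Step 2: x=[4.4375 6.7500 11.8125] v=[0.3750 -2.5000 2.1250]
Step 3: x=[4.2031 6.1875 12.6094] v=[-0.4688 -1.1250 1.5938]

Answer: 4.2031 6.1875 12.6094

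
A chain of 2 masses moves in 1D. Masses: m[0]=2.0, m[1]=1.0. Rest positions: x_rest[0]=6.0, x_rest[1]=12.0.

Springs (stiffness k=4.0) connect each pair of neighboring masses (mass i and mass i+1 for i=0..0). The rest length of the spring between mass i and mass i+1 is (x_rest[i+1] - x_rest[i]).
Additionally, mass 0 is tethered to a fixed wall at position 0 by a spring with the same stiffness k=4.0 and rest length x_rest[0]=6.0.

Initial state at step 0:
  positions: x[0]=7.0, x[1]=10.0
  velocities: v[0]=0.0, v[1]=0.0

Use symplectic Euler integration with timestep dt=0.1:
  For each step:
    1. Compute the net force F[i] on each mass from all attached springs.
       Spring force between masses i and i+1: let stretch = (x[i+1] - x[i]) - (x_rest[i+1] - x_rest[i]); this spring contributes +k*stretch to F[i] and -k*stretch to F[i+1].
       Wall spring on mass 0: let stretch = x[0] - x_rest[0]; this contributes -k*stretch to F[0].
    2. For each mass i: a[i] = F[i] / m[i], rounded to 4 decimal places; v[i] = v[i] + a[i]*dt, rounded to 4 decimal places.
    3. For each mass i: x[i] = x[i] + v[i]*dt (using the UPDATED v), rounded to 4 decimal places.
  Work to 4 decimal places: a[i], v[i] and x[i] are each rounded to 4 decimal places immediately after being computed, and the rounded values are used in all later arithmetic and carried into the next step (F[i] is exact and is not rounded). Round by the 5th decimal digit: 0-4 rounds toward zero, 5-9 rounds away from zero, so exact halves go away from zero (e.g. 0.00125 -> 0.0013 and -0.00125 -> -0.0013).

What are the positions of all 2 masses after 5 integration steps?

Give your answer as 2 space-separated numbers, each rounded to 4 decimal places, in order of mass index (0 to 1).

Answer: 5.9855 11.5348

Derivation:
Step 0: x=[7.0000 10.0000] v=[0.0000 0.0000]
Step 1: x=[6.9200 10.1200] v=[-0.8000 1.2000]
Step 2: x=[6.7656 10.3520] v=[-1.5440 2.3200]
Step 3: x=[6.5476 10.6805] v=[-2.1798 3.2854]
Step 4: x=[6.2813 11.0837] v=[-2.6627 4.0322]
Step 5: x=[5.9855 11.5348] v=[-2.9585 4.5112]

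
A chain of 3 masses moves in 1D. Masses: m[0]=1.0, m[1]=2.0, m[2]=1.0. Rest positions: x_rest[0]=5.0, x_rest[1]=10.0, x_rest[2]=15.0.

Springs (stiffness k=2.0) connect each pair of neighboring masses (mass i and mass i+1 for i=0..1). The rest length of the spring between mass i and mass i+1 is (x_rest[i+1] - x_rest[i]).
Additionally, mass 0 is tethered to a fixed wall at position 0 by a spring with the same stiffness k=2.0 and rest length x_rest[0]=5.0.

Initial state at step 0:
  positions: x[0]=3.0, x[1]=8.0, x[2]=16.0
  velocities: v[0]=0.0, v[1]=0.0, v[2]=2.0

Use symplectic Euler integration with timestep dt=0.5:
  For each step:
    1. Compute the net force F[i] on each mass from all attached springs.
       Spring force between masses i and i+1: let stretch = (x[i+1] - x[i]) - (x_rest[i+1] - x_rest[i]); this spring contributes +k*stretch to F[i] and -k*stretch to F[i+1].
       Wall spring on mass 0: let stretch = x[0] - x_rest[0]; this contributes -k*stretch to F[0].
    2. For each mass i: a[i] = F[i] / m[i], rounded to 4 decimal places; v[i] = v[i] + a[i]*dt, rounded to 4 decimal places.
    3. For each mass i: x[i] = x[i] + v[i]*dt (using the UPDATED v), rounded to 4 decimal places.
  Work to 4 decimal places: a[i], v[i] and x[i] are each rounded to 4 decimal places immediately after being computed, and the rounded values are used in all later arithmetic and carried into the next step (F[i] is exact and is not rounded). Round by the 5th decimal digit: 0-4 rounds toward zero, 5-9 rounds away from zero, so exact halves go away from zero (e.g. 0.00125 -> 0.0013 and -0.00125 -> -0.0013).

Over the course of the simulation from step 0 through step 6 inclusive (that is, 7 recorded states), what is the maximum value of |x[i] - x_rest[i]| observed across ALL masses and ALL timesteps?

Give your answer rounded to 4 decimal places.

Step 0: x=[3.0000 8.0000 16.0000] v=[0.0000 0.0000 2.0000]
Step 1: x=[4.0000 8.7500 15.5000] v=[2.0000 1.5000 -1.0000]
Step 2: x=[5.3750 10.0000 14.1250] v=[2.7500 2.5000 -2.7500]
Step 3: x=[6.3750 11.1250 13.1875] v=[2.0000 2.2500 -1.8750]
Step 4: x=[6.5625 11.5782 13.7188] v=[0.3750 0.9063 1.0625]
Step 5: x=[5.9766 11.3126 15.6798] v=[-1.1718 -0.5313 3.9219]
Step 6: x=[5.0704 10.8048 17.9572] v=[-1.8124 -1.0157 4.5547]
Max displacement = 2.9572

Answer: 2.9572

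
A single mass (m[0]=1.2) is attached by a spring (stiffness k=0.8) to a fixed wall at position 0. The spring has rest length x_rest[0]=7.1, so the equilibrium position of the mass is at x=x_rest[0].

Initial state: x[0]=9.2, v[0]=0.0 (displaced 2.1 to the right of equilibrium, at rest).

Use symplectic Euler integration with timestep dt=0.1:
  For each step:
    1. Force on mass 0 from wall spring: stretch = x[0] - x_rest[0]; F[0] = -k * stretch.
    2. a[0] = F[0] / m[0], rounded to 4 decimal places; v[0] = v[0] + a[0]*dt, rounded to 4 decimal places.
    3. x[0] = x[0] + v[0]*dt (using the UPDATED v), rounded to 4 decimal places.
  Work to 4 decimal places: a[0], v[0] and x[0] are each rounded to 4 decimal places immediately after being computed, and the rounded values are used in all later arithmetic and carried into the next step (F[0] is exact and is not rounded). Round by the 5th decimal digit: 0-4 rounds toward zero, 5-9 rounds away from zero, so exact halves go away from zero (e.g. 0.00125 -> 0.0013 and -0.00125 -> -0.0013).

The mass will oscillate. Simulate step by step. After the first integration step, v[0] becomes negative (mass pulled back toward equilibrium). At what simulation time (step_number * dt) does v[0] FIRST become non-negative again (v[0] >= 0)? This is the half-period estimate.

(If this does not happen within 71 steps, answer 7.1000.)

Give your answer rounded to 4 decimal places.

Step 0: x=[9.2000] v=[0.0000]
Step 1: x=[9.1860] v=[-0.1400]
Step 2: x=[9.1581] v=[-0.2791]
Step 3: x=[9.1165] v=[-0.4163]
Step 4: x=[9.0614] v=[-0.5507]
Step 5: x=[8.9933] v=[-0.6815]
Step 6: x=[8.9125] v=[-0.8077]
Step 7: x=[8.8197] v=[-0.9285]
Step 8: x=[8.7154] v=[-1.0432]
Step 9: x=[8.6003] v=[-1.1509]
Step 10: x=[8.4752] v=[-1.2509]
Step 11: x=[8.3409] v=[-1.3426]
Step 12: x=[8.1984] v=[-1.4253]
Step 13: x=[8.0486] v=[-1.4985]
Step 14: x=[7.8924] v=[-1.5617]
Step 15: x=[7.7310] v=[-1.6145]
Step 16: x=[7.5653] v=[-1.6566]
Step 17: x=[7.3965] v=[-1.6876]
Step 18: x=[7.2258] v=[-1.7074]
Step 19: x=[7.0542] v=[-1.7158]
Step 20: x=[6.8829] v=[-1.7128]
Step 21: x=[6.7131] v=[-1.6983]
Step 22: x=[6.5459] v=[-1.6725]
Step 23: x=[6.3823] v=[-1.6356]
Step 24: x=[6.2235] v=[-1.5878]
Step 25: x=[6.0706] v=[-1.5294]
Step 26: x=[5.9245] v=[-1.4608]
Step 27: x=[5.7863] v=[-1.3824]
Step 28: x=[5.6568] v=[-1.2948]
Step 29: x=[5.5369] v=[-1.1986]
Step 30: x=[5.4275] v=[-1.0944]
Step 31: x=[5.3292] v=[-0.9829]
Step 32: x=[5.2427] v=[-0.8649]
Step 33: x=[5.1686] v=[-0.7411]
Step 34: x=[5.1074] v=[-0.6123]
Step 35: x=[5.0595] v=[-0.4795]
Step 36: x=[5.0252] v=[-0.3435]
Step 37: x=[5.0047] v=[-0.2052]
Step 38: x=[4.9982] v=[-0.0655]
Step 39: x=[5.0057] v=[0.0746]
First v>=0 after going negative at step 39, time=3.9000

Answer: 3.9000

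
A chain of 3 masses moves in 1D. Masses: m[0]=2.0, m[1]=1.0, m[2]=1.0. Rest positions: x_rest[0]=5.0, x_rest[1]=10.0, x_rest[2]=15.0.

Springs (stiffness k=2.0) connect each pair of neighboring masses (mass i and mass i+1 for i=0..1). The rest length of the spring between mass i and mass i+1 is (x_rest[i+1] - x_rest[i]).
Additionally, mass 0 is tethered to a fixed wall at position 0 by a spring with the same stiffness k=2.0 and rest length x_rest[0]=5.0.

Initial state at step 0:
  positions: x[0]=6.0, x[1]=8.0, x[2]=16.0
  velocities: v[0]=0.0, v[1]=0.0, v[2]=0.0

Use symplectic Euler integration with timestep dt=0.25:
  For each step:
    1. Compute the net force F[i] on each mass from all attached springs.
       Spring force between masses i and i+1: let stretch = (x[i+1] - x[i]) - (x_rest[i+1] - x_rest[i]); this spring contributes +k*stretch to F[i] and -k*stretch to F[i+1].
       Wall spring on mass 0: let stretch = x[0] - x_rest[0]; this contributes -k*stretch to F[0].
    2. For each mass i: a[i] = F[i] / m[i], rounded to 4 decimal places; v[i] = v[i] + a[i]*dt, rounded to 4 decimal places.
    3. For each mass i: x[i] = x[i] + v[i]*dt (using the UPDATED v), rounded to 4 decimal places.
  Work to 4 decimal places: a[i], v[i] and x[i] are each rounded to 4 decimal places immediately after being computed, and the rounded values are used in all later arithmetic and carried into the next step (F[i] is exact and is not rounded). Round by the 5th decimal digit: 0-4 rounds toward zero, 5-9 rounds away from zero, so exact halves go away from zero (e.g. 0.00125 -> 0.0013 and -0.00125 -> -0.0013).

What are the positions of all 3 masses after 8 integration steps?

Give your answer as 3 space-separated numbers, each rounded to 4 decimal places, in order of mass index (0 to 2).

Step 0: x=[6.0000 8.0000 16.0000] v=[0.0000 0.0000 0.0000]
Step 1: x=[5.7500 8.7500 15.6250] v=[-1.0000 3.0000 -1.5000]
Step 2: x=[5.3281 9.9844 15.0156] v=[-1.6875 4.9375 -2.4375]
Step 3: x=[4.8642 11.2657 14.4023] v=[-1.8555 5.1250 -2.4531]
Step 4: x=[4.4964 12.1389 14.0220] v=[-1.4712 3.4926 -1.5214]
Step 5: x=[4.3252 12.2921 14.0313] v=[-0.6847 0.6129 0.0371]
Step 6: x=[4.3816 11.6669 14.4482] v=[0.2257 -2.5010 1.6675]
Step 7: x=[4.6195 10.4787 15.1424] v=[0.9516 -4.7530 2.7769]
Step 8: x=[4.9349 9.1410 15.8787] v=[1.2615 -5.3508 2.9451]

Answer: 4.9349 9.1410 15.8787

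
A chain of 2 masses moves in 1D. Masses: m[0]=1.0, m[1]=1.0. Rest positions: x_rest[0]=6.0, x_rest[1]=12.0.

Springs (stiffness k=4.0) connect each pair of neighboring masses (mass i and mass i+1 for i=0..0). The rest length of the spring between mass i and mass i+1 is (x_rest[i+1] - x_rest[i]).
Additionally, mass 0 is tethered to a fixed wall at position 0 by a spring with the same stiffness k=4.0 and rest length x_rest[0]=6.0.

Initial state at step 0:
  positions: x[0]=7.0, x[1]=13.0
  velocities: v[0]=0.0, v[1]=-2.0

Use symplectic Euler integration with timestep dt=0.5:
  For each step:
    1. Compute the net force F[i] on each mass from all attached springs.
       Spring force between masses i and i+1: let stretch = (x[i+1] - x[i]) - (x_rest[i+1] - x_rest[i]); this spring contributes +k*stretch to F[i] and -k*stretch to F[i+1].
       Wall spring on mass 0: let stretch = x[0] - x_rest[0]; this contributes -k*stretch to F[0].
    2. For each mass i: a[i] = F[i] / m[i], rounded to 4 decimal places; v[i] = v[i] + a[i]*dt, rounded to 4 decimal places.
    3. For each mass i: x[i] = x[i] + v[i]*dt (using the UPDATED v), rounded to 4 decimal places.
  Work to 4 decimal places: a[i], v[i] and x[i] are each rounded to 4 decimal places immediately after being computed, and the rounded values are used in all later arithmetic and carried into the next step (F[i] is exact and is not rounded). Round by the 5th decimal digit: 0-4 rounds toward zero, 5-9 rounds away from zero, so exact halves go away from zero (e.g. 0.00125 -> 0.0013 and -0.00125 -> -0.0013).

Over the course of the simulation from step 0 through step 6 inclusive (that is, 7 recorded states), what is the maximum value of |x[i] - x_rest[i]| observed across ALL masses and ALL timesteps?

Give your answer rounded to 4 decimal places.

Step 0: x=[7.0000 13.0000] v=[0.0000 -2.0000]
Step 1: x=[6.0000 12.0000] v=[-2.0000 -2.0000]
Step 2: x=[5.0000 11.0000] v=[-2.0000 -2.0000]
Step 3: x=[5.0000 10.0000] v=[0.0000 -2.0000]
Step 4: x=[5.0000 10.0000] v=[0.0000 0.0000]
Step 5: x=[5.0000 11.0000] v=[0.0000 2.0000]
Step 6: x=[6.0000 12.0000] v=[2.0000 2.0000]
Max displacement = 2.0000

Answer: 2.0000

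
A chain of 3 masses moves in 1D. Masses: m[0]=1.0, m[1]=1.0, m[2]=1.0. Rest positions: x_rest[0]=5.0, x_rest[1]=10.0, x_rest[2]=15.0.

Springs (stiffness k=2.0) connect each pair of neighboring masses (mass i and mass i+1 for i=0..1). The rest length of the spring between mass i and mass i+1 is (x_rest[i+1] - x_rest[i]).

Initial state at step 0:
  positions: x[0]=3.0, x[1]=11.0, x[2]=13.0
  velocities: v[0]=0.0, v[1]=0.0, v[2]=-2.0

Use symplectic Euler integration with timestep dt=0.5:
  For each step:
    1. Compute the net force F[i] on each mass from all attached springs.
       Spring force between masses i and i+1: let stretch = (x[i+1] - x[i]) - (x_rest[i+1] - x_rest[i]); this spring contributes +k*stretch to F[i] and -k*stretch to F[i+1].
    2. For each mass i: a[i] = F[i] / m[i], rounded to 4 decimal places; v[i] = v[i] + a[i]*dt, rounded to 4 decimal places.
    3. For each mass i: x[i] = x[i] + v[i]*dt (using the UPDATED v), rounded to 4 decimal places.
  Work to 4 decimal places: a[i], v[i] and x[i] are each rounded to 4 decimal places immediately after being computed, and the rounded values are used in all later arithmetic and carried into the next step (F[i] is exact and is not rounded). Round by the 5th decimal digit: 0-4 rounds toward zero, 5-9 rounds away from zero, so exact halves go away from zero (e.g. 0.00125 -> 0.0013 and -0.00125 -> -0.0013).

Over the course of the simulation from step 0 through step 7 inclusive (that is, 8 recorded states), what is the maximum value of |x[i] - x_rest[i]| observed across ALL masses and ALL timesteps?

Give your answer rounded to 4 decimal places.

Answer: 5.5311

Derivation:
Step 0: x=[3.0000 11.0000 13.0000] v=[0.0000 0.0000 -2.0000]
Step 1: x=[4.5000 8.0000 13.5000] v=[3.0000 -6.0000 1.0000]
Step 2: x=[5.2500 6.0000 13.7500] v=[1.5000 -4.0000 0.5000]
Step 3: x=[3.8750 7.5000 12.6250] v=[-2.7500 3.0000 -2.2500]
Step 4: x=[1.8125 9.7500 11.4375] v=[-4.1250 4.5000 -2.3750]
Step 5: x=[1.2188 8.8750 11.9063] v=[-1.1875 -1.7500 0.9375]
Step 6: x=[1.9532 5.6876 13.3594] v=[1.4687 -6.3749 2.9062]
Step 7: x=[2.0548 4.4689 13.4766] v=[0.2031 -2.4375 0.2344]
Max displacement = 5.5311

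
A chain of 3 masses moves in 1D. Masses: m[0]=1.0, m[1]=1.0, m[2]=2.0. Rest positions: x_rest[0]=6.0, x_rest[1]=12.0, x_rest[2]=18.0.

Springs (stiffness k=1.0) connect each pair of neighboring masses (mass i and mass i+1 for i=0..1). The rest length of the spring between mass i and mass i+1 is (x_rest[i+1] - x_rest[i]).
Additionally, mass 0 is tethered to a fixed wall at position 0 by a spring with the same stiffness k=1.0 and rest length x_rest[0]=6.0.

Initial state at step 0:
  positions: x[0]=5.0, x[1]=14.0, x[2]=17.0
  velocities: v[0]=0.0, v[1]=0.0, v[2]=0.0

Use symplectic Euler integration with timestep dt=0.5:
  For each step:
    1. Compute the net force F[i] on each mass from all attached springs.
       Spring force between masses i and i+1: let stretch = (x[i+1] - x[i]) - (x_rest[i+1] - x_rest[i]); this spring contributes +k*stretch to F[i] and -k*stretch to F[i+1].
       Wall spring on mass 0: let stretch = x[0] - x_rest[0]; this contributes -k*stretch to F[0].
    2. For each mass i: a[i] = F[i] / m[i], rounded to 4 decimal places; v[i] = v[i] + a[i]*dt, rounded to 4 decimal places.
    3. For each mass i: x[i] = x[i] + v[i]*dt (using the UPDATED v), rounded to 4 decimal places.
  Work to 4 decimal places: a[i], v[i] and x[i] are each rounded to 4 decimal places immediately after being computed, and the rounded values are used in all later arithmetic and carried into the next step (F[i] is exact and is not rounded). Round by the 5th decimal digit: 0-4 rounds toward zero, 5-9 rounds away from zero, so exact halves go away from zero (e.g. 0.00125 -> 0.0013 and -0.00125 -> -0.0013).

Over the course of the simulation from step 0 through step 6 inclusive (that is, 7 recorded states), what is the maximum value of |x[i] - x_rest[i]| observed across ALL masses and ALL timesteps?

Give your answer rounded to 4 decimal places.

Step 0: x=[5.0000 14.0000 17.0000] v=[0.0000 0.0000 0.0000]
Step 1: x=[6.0000 12.5000 17.3750] v=[2.0000 -3.0000 0.7500]
Step 2: x=[7.1250 10.5938 17.8907] v=[2.2500 -3.8125 1.0313]
Step 3: x=[7.3360 9.6446 18.2443] v=[0.4219 -1.8985 0.7071]
Step 4: x=[6.2901 10.2682 18.2729] v=[-2.0918 1.2471 0.0572]
Step 5: x=[4.6662 11.8984 18.0509] v=[-3.2478 3.2604 -0.4440]
Step 6: x=[3.6838 13.2587 17.8098] v=[-1.9648 2.7206 -0.4822]
Max displacement = 2.3554

Answer: 2.3554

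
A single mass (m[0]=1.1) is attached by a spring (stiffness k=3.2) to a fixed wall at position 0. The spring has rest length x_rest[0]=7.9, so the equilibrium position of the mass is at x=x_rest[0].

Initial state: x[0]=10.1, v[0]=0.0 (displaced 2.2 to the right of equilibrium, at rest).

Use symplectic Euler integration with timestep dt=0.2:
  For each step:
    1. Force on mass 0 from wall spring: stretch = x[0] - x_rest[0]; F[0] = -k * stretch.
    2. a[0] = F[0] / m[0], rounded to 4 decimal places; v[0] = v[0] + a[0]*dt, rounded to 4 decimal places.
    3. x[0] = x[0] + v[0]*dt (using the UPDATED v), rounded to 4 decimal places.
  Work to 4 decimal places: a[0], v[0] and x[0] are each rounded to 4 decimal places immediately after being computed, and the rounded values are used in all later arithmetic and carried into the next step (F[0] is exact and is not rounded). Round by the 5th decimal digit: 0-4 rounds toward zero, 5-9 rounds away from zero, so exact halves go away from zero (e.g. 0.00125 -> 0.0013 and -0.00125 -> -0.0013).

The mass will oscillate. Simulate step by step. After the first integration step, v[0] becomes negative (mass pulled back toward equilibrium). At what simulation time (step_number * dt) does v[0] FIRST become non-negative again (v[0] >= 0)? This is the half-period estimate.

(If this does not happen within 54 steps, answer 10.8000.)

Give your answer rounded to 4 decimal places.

Step 0: x=[10.1000] v=[0.0000]
Step 1: x=[9.8440] v=[-1.2800]
Step 2: x=[9.3618] v=[-2.4111]
Step 3: x=[8.7095] v=[-3.2616]
Step 4: x=[7.9630] v=[-3.7326]
Step 5: x=[7.2091] v=[-3.7693]
Step 6: x=[6.5356] v=[-3.3673]
Step 7: x=[6.0209] v=[-2.5735]
Step 8: x=[5.7249] v=[-1.4802]
Step 9: x=[5.6820] v=[-0.2147]
Step 10: x=[5.8972] v=[1.0758]
First v>=0 after going negative at step 10, time=2.0000

Answer: 2.0000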